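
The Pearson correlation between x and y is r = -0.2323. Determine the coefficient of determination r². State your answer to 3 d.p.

0.054

r² = (-0.2323)² = 0.054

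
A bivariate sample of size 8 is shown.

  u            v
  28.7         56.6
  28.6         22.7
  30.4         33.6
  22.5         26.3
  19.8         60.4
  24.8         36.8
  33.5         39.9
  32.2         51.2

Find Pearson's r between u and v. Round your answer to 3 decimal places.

-0.099

n = 8, Σu = 220.5, Σv = 327.5, Σu² = 6238.23, Σv² = 14755.35, Σuv = 8980.68
nΣuv − ΣuΣv = 71845.44 − 72213.75 = -368.31
nΣu² − (Σu)² = 49905.84 − 48620.25 = 1285.59; nΣv² − (Σv)² = 118042.8 − 107256.25 = 10786.55
r = -368.31 / √(1285.59 × 10786.55) = -368.31 / 3723.8530 ≈ -0.099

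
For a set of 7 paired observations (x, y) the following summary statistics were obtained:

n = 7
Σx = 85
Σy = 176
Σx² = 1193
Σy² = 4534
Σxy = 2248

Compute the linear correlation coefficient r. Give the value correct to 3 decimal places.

0.838

r = (nΣxy − ΣxΣy) / √[(nΣx² − (Σx)²)(nΣy² − (Σy)²)]
Numerator: 7×2248 − 85×176 = 776
Denominator: √[(8351 − 7225)(31738 − 30976)] = √[1126 × 762] = 926.2894
r = 776 / 926.2894 ≈ 0.838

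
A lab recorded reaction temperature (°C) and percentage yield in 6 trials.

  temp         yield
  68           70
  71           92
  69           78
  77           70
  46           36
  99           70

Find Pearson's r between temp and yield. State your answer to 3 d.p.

0.532

n = 6, Σx = 430, Σy = 416, Σx² = 32272, Σy² = 30544, Σxy = 30650
nΣxy − ΣxΣy = 183900 − 178880 = 5020
nΣx² − (Σx)² = 193632 − 184900 = 8732; nΣy² − (Σy)² = 183264 − 173056 = 10208
r = 5020 / √(8732 × 10208) = 5020 / 9441.1999 ≈ 0.532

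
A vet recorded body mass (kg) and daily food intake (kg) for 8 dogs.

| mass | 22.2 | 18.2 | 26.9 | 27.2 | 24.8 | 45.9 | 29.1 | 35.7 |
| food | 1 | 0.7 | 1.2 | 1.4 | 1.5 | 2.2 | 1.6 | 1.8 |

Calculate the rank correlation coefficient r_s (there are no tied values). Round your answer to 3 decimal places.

Rank mass: 2, 1, 4, 5, 3, 8, 6, 7
Rank food: 2, 1, 3, 4, 5, 8, 6, 7
d = rank(mass) − rank(food): 0, 0, 1, 1, -2, 0, 0, 0; Σd² = 6
ρ = 1 − 6Σd² / [n(n²−1)] = 1 − 6×6 / (8×63) = 1 − 36/504 ≈ 0.929

0.929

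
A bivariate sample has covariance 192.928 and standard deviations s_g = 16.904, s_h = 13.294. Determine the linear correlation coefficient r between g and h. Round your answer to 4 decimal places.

0.8585

r = Cov(g,h) / (s_g · s_h) = 192.928 / (16.904 × 13.294)
  = 192.928 / 224.7218 ≈ 0.8585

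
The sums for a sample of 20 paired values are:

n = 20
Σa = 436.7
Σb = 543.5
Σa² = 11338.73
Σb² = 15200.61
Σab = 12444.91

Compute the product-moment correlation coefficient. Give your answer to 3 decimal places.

0.655

r = (nΣab − ΣaΣb) / √[(nΣa² − (Σa)²)(nΣb² − (Σb)²)]
Numerator: 20×12444.91 − 436.7×543.5 = 11551.75
Denominator: √[(226774.6 − 190706.89)(304012.2 − 295392.25)] = √[36067.71 × 8619.95] = 17632.4093
r = 11551.75 / 17632.4093 ≈ 0.655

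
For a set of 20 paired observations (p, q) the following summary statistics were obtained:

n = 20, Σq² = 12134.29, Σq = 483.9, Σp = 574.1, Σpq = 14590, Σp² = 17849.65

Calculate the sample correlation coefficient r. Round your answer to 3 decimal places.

r = (nΣpq − ΣpΣq) / √[(nΣp² − (Σp)²)(nΣq² − (Σq)²)]
Numerator: 20×14590 − 574.1×483.9 = 13993.01
Denominator: √[(356993 − 329590.81)(242685.8 − 234159.21)] = √[27402.19 × 8526.59] = 15285.5238
r = 13993.01 / 15285.5238 ≈ 0.915

0.915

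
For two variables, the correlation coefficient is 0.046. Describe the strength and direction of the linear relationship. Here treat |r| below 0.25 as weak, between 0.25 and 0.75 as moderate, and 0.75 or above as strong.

weak positive

r = 0.046 > 0 so the relationship is positive.
|r| = 0.046, which falls in the weak range.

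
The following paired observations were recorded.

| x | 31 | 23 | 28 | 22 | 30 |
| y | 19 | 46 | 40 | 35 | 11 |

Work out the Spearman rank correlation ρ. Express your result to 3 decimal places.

Rank x: 5, 2, 3, 1, 4
Rank y: 2, 5, 4, 3, 1
d = rank(x) − rank(y): 3, -3, -1, -2, 3; Σd² = 32
ρ = 1 − 6Σd² / [n(n²−1)] = 1 − 6×32 / (5×24) = 1 − 192/120 ≈ -0.600

-0.600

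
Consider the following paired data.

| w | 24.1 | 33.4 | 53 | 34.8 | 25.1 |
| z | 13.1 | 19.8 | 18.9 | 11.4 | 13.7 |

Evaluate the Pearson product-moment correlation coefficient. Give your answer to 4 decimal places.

n = 5, Σw = 170.4, Σz = 76.9, Σw² = 6346.42, Σz² = 1238.51, Σwz = 2719.32
nΣwz − ΣwΣz = 13596.6 − 13103.76 = 492.84
nΣw² − (Σw)² = 31732.1 − 29036.16 = 2695.94; nΣz² − (Σz)² = 6192.55 − 5913.61 = 278.94
r = 492.84 / √(2695.94 × 278.94) = 492.84 / 867.1825 ≈ 0.5683

0.5683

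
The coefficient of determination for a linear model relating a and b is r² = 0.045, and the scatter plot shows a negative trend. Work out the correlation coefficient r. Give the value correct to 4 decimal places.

-0.2121

|r| = √0.045 = 0.2121
The association is negative, so r = −0.2121.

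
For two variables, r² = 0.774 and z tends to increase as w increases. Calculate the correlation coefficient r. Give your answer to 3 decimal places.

0.880

|r| = √0.774 = 0.880
The association is positive, so r = 0.880.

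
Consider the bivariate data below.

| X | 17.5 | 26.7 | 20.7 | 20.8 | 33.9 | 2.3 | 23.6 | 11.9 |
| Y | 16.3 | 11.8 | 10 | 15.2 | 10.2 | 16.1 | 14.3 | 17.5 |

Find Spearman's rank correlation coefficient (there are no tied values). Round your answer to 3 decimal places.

Rank X: 3, 7, 4, 5, 8, 1, 6, 2
Rank Y: 7, 3, 1, 5, 2, 6, 4, 8
d = rank(X) − rank(Y): -4, 4, 3, 0, 6, -5, 2, -6; Σd² = 142
ρ = 1 − 6Σd² / [n(n²−1)] = 1 − 6×142 / (8×63) = 1 − 852/504 ≈ -0.690

-0.690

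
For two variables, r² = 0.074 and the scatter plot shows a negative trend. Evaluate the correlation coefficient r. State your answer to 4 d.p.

-0.2720

|r| = √0.074 = 0.2720
The association is negative, so r = −0.2720.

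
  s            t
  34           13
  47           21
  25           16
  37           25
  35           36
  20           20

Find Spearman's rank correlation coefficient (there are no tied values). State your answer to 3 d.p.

0.543

Rank s: 3, 6, 2, 5, 4, 1
Rank t: 1, 4, 2, 5, 6, 3
d = rank(s) − rank(t): 2, 2, 0, 0, -2, -2; Σd² = 16
ρ = 1 − 6Σd² / [n(n²−1)] = 1 − 6×16 / (6×35) = 1 − 96/210 ≈ 0.543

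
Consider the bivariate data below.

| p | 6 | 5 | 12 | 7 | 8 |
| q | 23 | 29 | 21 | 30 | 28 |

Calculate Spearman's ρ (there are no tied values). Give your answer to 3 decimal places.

-0.500

Rank p: 2, 1, 5, 3, 4
Rank q: 2, 4, 1, 5, 3
d = rank(p) − rank(q): 0, -3, 4, -2, 1; Σd² = 30
ρ = 1 − 6Σd² / [n(n²−1)] = 1 − 6×30 / (5×24) = 1 − 180/120 ≈ -0.500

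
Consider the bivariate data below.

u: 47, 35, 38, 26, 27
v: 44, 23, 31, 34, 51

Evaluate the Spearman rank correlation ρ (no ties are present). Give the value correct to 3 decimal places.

-0.100

Rank u: 5, 3, 4, 1, 2
Rank v: 4, 1, 2, 3, 5
d = rank(u) − rank(v): 1, 2, 2, -2, -3; Σd² = 22
ρ = 1 − 6Σd² / [n(n²−1)] = 1 − 6×22 / (5×24) = 1 − 132/120 ≈ -0.100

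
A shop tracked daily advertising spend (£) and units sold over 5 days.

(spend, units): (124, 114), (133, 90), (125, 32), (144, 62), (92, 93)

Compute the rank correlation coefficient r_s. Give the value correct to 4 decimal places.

-0.6000

Rank spend: 2, 4, 3, 5, 1
Rank units: 5, 3, 1, 2, 4
d = rank(spend) − rank(units): -3, 1, 2, 3, -3; Σd² = 32
ρ = 1 − 6Σd² / [n(n²−1)] = 1 − 6×32 / (5×24) = 1 − 192/120 ≈ -0.6000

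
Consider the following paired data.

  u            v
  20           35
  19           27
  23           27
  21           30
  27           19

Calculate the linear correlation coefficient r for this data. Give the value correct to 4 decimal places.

-0.8023

n = 5, Σu = 110, Σv = 138, Σu² = 2460, Σv² = 3944, Σuv = 2977
nΣuv − ΣuΣv = 14885 − 15180 = -295
nΣu² − (Σu)² = 12300 − 12100 = 200; nΣv² − (Σv)² = 19720 − 19044 = 676
r = -295 / √(200 × 676) = -295 / 367.6955 ≈ -0.8023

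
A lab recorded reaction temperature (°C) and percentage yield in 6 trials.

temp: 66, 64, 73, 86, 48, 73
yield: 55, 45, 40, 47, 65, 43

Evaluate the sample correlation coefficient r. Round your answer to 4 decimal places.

-0.7326

n = 6, Σx = 410, Σy = 295, Σx² = 28810, Σy² = 14933, Σxy = 19731
nΣxy − ΣxΣy = 118386 − 120950 = -2564
nΣx² − (Σx)² = 172860 − 168100 = 4760; nΣy² − (Σy)² = 89598 − 87025 = 2573
r = -2564 / √(4760 × 2573) = -2564 / 3499.6400 ≈ -0.7326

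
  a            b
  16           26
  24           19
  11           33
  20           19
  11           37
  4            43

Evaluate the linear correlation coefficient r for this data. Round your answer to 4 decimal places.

-0.9724

n = 6, Σa = 86, Σb = 177, Σa² = 1490, Σb² = 5705, Σab = 2194
nΣab − ΣaΣb = 13164 − 15222 = -2058
nΣa² − (Σa)² = 8940 − 7396 = 1544; nΣb² − (Σb)² = 34230 − 31329 = 2901
r = -2058 / √(1544 × 2901) = -2058 / 2116.3988 ≈ -0.9724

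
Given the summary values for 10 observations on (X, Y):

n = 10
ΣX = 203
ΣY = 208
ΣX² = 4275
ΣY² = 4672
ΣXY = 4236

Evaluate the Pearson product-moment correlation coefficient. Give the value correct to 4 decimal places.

r = (nΣXY − ΣXΣY) / √[(nΣX² − (ΣX)²)(nΣY² − (ΣY)²)]
Numerator: 10×4236 − 203×208 = 136
Denominator: √[(42750 − 41209)(46720 − 43264)] = √[1541 × 3456] = 2307.7470
r = 136 / 2307.7470 ≈ 0.0589

0.0589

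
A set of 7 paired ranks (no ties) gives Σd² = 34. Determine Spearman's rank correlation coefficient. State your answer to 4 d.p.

ρ = 1 − 6Σd² / [n(n²−1)] = 1 − 6×34 / (7×48)
  = 1 − 204/336 = 1 − 0.60714 ≈ 0.3929

0.3929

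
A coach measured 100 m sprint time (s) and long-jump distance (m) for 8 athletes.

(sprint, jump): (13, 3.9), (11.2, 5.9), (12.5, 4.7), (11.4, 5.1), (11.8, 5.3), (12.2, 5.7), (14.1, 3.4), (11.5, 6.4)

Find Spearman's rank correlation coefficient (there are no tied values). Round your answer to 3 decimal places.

-0.786

Rank sprint: 7, 1, 6, 2, 4, 5, 8, 3
Rank jump: 2, 7, 3, 4, 5, 6, 1, 8
d = rank(sprint) − rank(jump): 5, -6, 3, -2, -1, -1, 7, -5; Σd² = 150
ρ = 1 − 6Σd² / [n(n²−1)] = 1 − 6×150 / (8×63) = 1 − 900/504 ≈ -0.786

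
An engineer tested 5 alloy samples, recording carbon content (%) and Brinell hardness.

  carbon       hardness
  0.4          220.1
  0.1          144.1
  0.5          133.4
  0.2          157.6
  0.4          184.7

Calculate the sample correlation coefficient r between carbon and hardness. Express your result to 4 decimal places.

0.2521

n = 5, Σx = 1.6, Σy = 839.9, Σx² = 0.62, Σy² = 145956.23, Σxy = 274.55
nΣxy − ΣxΣy = 1372.75 − 1343.84 = 28.91
nΣx² − (Σx)² = 3.1 − 2.56 = 0.54; nΣy² − (Σy)² = 729781.15 − 705432.01 = 24349.14
r = 28.91 / √(0.54 × 24349.14) = 28.91 / 114.6671 ≈ 0.2521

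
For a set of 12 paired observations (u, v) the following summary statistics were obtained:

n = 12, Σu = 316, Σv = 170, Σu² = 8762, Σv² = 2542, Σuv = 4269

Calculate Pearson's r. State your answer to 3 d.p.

-0.856

r = (nΣuv − ΣuΣv) / √[(nΣu² − (Σu)²)(nΣv² − (Σv)²)]
Numerator: 12×4269 − 316×170 = -2492
Denominator: √[(105144 − 99856)(30504 − 28900)] = √[5288 × 1604] = 2912.3791
r = -2492 / 2912.3791 ≈ -0.856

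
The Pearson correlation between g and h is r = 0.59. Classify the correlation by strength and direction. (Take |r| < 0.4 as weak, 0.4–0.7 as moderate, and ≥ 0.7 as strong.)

moderate positive

r = 0.59 > 0 so the relationship is positive.
|r| = 0.59, which falls in the moderate range.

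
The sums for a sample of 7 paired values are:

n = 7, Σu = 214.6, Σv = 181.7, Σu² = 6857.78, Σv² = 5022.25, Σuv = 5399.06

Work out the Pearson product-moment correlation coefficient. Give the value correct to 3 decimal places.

-0.587

r = (nΣuv − ΣuΣv) / √[(nΣu² − (Σu)²)(nΣv² − (Σv)²)]
Numerator: 7×5399.06 − 214.6×181.7 = -1199.4
Denominator: √[(48004.46 − 46053.16)(35155.75 − 33014.89)] = √[1951.3 × 2140.86] = 2043.8836
r = -1199.4 / 2043.8836 ≈ -0.587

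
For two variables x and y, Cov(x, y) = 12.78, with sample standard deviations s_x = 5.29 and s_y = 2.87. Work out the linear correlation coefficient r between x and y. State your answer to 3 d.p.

r = Cov(x,y) / (s_x · s_y) = 12.78 / (5.29 × 2.87)
  = 12.78 / 15.1823 ≈ 0.842

0.842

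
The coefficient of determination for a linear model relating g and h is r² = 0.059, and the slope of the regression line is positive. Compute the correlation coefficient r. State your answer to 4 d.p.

0.2429

|r| = √0.059 = 0.2429
The association is positive, so r = 0.2429.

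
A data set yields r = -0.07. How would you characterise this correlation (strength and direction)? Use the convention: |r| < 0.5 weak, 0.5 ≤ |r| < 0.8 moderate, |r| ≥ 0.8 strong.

r = -0.07 < 0 so the relationship is negative.
|r| = 0.07, which falls in the weak range.

weak negative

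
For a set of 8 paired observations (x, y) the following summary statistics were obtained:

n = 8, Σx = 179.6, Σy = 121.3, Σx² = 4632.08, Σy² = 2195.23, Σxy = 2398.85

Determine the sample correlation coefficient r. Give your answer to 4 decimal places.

-0.7017

r = (nΣxy − ΣxΣy) / √[(nΣx² − (Σx)²)(nΣy² − (Σy)²)]
Numerator: 8×2398.85 − 179.6×121.3 = -2594.68
Denominator: √[(37056.64 − 32256.16)(17561.84 − 14713.69)] = √[4800.48 × 2848.15] = 3697.6326
r = -2594.68 / 3697.6326 ≈ -0.7017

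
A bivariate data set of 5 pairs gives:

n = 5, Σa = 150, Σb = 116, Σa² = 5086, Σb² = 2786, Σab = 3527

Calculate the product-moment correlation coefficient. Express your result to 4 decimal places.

0.1994

r = (nΣab − ΣaΣb) / √[(nΣa² − (Σa)²)(nΣb² − (Σb)²)]
Numerator: 5×3527 − 150×116 = 235
Denominator: √[(25430 − 22500)(13930 − 13456)] = √[2930 × 474] = 1178.4821
r = 235 / 1178.4821 ≈ 0.1994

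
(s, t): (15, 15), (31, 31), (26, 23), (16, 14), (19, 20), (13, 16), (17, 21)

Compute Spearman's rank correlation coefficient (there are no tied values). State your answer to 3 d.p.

Rank s: 2, 7, 6, 3, 5, 1, 4
Rank t: 2, 7, 6, 1, 4, 3, 5
d = rank(s) − rank(t): 0, 0, 0, 2, 1, -2, -1; Σd² = 10
ρ = 1 − 6Σd² / [n(n²−1)] = 1 − 6×10 / (7×48) = 1 − 60/336 ≈ 0.821

0.821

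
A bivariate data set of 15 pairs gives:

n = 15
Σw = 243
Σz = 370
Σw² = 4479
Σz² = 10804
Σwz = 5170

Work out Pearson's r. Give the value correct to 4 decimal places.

r = (nΣwz − ΣwΣz) / √[(nΣw² − (Σw)²)(nΣz² − (Σz)²)]
Numerator: 15×5170 − 243×370 = -12360
Denominator: √[(67185 − 59049)(162060 − 136900)] = √[8136 × 25160] = 14307.4023
r = -12360 / 14307.4023 ≈ -0.8639

-0.8639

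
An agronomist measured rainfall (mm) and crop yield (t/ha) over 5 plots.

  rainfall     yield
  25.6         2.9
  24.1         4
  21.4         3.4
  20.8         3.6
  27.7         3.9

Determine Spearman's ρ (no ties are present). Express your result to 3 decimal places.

Rank rainfall: 4, 3, 2, 1, 5
Rank yield: 1, 5, 2, 3, 4
d = rank(rainfall) − rank(yield): 3, -2, 0, -2, 1; Σd² = 18
ρ = 1 − 6Σd² / [n(n²−1)] = 1 − 6×18 / (5×24) = 1 − 108/120 ≈ 0.100

0.100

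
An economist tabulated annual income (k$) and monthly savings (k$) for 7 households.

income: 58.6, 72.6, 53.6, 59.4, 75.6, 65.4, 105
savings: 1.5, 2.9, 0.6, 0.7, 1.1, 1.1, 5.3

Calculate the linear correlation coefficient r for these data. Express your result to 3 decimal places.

n = 7, Σx = 490.2, Σy = 13.2, Σx² = 36123.56, Σy² = 42.02, Σxy = 1083.78
nΣxy − ΣxΣy = 7586.46 − 6470.64 = 1115.82
nΣx² − (Σx)² = 252864.92 − 240296.04 = 12568.88; nΣy² − (Σy)² = 294.14 − 174.24 = 119.9
r = 1115.82 / √(12568.88 × 119.9) = 1115.82 / 1227.6028 ≈ 0.909

0.909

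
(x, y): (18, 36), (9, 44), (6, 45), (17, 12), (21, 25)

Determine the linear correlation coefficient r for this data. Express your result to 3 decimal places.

n = 5, Σx = 71, Σy = 162, Σx² = 1171, Σy² = 6026, Σxy = 2043
nΣxy − ΣxΣy = 10215 − 11502 = -1287
nΣx² − (Σx)² = 5855 − 5041 = 814; nΣy² − (Σy)² = 30130 − 26244 = 3886
r = -1287 / √(814 × 3886) = -1287 / 1778.5399 ≈ -0.724

-0.724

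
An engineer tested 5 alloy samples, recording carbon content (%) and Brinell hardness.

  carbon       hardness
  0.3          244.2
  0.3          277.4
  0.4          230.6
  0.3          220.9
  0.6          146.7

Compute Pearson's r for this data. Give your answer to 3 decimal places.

-0.896

n = 5, Σx = 1.9, Σy = 1119.8, Σx² = 0.79, Σy² = 260078.46, Σxy = 403.01
nΣxy − ΣxΣy = 2015.05 − 2127.62 = -112.57
nΣx² − (Σx)² = 3.95 − 3.61 = 0.34; nΣy² − (Σy)² = 1300392.3 − 1253952.04 = 46440.26
r = -112.57 / √(0.34 × 46440.26) = -112.57 / 125.6570 ≈ -0.896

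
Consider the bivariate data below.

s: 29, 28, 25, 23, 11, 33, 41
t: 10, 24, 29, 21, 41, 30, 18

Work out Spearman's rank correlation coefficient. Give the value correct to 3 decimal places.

Rank s: 5, 4, 3, 2, 1, 6, 7
Rank t: 1, 4, 5, 3, 7, 6, 2
d = rank(s) − rank(t): 4, 0, -2, -1, -6, 0, 5; Σd² = 82
ρ = 1 − 6Σd² / [n(n²−1)] = 1 − 6×82 / (7×48) = 1 − 492/336 ≈ -0.464

-0.464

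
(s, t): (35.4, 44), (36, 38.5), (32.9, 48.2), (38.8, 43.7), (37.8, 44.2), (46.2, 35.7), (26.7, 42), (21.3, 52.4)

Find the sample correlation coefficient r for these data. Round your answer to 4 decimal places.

n = 8, Σs = 275.1, Σt = 348.7, Σs² = 9866.87, Σt² = 15389.07, Σst = 11782.56
nΣst − ΣsΣt = 94260.48 − 95927.37 = -1666.89
nΣs² − (Σs)² = 78934.96 − 75680.01 = 3254.95; nΣt² − (Σt)² = 123112.56 − 121591.69 = 1520.87
r = -1666.89 / √(3254.95 × 1520.87) = -1666.89 / 2224.9395 ≈ -0.7492

-0.7492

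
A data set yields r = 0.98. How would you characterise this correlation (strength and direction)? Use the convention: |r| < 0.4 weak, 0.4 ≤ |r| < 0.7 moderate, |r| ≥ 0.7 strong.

strong positive

r = 0.98 > 0 so the relationship is positive.
|r| = 0.98, which falls in the strong range.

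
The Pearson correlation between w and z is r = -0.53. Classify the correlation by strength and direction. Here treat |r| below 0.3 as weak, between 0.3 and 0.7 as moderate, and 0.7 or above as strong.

moderate negative

r = -0.53 < 0 so the relationship is negative.
|r| = 0.53, which falls in the moderate range.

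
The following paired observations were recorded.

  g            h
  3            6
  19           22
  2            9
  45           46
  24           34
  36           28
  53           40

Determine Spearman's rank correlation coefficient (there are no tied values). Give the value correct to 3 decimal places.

0.893

Rank g: 2, 3, 1, 6, 4, 5, 7
Rank h: 1, 3, 2, 7, 5, 4, 6
d = rank(g) − rank(h): 1, 0, -1, -1, -1, 1, 1; Σd² = 6
ρ = 1 − 6Σd² / [n(n²−1)] = 1 − 6×6 / (7×48) = 1 − 36/336 ≈ 0.893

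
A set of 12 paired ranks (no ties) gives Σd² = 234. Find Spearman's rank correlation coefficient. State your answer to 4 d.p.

ρ = 1 − 6Σd² / [n(n²−1)] = 1 − 6×234 / (12×143)
  = 1 − 1404/1716 = 1 − 0.81818 ≈ 0.1818

0.1818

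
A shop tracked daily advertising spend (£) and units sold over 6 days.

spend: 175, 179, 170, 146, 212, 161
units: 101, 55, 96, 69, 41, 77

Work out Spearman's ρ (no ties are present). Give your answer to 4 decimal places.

Rank spend: 4, 5, 3, 1, 6, 2
Rank units: 6, 2, 5, 3, 1, 4
d = rank(spend) − rank(units): -2, 3, -2, -2, 5, -2; Σd² = 50
ρ = 1 − 6Σd² / [n(n²−1)] = 1 − 6×50 / (6×35) = 1 − 300/210 ≈ -0.4286

-0.4286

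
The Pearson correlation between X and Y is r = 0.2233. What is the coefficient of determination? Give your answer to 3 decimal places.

r² = (0.2233)² = 0.050

0.050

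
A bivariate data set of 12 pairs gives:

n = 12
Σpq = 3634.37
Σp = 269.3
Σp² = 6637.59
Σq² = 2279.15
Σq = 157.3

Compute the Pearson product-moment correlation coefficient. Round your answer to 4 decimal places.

r = (nΣpq − ΣpΣq) / √[(nΣp² − (Σp)²)(nΣq² − (Σq)²)]
Numerator: 12×3634.37 − 269.3×157.3 = 1251.55
Denominator: √[(79651.08 − 72522.49)(27349.8 − 24743.29)] = √[7128.59 × 2606.51] = 4310.5384
r = 1251.55 / 4310.5384 ≈ 0.2903

0.2903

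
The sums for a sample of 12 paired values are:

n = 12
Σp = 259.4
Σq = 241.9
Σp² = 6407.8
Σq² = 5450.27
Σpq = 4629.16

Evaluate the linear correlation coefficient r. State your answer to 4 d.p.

r = (nΣpq − ΣpΣq) / √[(nΣp² − (Σp)²)(nΣq² − (Σq)²)]
Numerator: 12×4629.16 − 259.4×241.9 = -7198.94
Denominator: √[(76893.6 − 67288.36)(65403.24 − 58515.61)] = √[9605.24 × 6887.63] = 8133.7162
r = -7198.94 / 8133.7162 ≈ -0.8851

-0.8851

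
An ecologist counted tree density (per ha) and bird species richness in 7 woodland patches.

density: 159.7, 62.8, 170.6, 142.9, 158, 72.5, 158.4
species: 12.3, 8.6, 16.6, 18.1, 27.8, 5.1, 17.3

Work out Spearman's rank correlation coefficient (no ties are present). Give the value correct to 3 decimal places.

0.321

Rank density: 6, 1, 7, 3, 4, 2, 5
Rank species: 3, 2, 4, 6, 7, 1, 5
d = rank(density) − rank(species): 3, -1, 3, -3, -3, 1, 0; Σd² = 38
ρ = 1 − 6Σd² / [n(n²−1)] = 1 − 6×38 / (7×48) = 1 − 228/336 ≈ 0.321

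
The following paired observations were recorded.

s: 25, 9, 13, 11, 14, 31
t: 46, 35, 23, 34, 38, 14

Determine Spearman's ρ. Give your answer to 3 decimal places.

-0.086

Rank s: 5, 1, 3, 2, 4, 6
Rank t: 6, 4, 2, 3, 5, 1
d = rank(s) − rank(t): -1, -3, 1, -1, -1, 5; Σd² = 38
ρ = 1 − 6Σd² / [n(n²−1)] = 1 − 6×38 / (6×35) = 1 − 228/210 ≈ -0.086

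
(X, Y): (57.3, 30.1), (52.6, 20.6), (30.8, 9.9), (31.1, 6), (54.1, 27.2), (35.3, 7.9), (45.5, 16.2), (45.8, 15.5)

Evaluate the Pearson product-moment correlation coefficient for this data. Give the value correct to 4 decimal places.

0.9532

n = 8, ΣX = 352.5, ΣY = 133.4, ΣX² = 16306.69, ΣY² = 2769.32, ΣXY = 6497.2
nΣXY − ΣXΣY = 51977.6 − 47023.5 = 4954.1
nΣX² − (ΣX)² = 130453.52 − 124256.25 = 6197.27; nΣY² − (ΣY)² = 22154.56 − 17795.56 = 4359
r = 4954.1 / √(6197.27 × 4359) = 4954.1 / 5197.4898 ≈ 0.9532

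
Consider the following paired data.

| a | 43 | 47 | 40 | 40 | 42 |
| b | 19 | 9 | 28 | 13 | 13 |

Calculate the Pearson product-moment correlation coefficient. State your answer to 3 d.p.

n = 5, Σa = 212, Σb = 82, Σa² = 9022, Σb² = 1564, Σab = 3426
nΣab − ΣaΣb = 17130 − 17384 = -254
nΣa² − (Σa)² = 45110 − 44944 = 166; nΣb² − (Σb)² = 7820 − 6724 = 1096
r = -254 / √(166 × 1096) = -254 / 426.5396 ≈ -0.595

-0.595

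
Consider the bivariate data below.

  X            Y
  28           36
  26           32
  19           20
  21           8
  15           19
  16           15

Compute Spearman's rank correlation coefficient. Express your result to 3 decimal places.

0.600

Rank X: 6, 5, 3, 4, 1, 2
Rank Y: 6, 5, 4, 1, 3, 2
d = rank(X) − rank(Y): 0, 0, -1, 3, -2, 0; Σd² = 14
ρ = 1 − 6Σd² / [n(n²−1)] = 1 − 6×14 / (6×35) = 1 − 84/210 ≈ 0.600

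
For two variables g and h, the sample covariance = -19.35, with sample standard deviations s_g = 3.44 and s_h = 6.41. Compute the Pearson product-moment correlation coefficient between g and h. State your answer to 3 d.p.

r = Cov(g,h) / (s_g · s_h) = -19.35 / (3.44 × 6.41)
  = -19.35 / 22.0504 ≈ -0.878

-0.878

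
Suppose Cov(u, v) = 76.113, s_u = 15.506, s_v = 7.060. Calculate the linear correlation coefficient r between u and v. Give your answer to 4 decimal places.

0.6953

r = Cov(u,v) / (s_u · s_v) = 76.113 / (15.506 × 7.060)
  = 76.113 / 109.4724 ≈ 0.6953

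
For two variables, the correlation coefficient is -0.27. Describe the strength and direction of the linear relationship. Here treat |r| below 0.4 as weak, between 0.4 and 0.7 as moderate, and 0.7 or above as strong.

r = -0.27 < 0 so the relationship is negative.
|r| = 0.27, which falls in the weak range.

weak negative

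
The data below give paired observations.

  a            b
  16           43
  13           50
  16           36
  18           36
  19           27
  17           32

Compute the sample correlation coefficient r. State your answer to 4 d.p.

-0.9123

n = 6, Σa = 99, Σb = 224, Σa² = 1655, Σb² = 8694, Σab = 3619
nΣab − ΣaΣb = 21714 − 22176 = -462
nΣa² − (Σa)² = 9930 − 9801 = 129; nΣb² − (Σb)² = 52164 − 50176 = 1988
r = -462 / √(129 × 1988) = -462 / 506.4109 ≈ -0.9123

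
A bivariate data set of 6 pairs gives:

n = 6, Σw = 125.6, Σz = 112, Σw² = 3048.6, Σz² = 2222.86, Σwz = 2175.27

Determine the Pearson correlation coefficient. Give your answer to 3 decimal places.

r = (nΣwz − ΣwΣz) / √[(nΣw² − (Σw)²)(nΣz² − (Σz)²)]
Numerator: 6×2175.27 − 125.6×112 = -1015.58
Denominator: √[(18291.6 − 15775.36)(13337.16 − 12544)] = √[2516.24 × 793.16] = 1412.7211
r = -1015.58 / 1412.7211 ≈ -0.719

-0.719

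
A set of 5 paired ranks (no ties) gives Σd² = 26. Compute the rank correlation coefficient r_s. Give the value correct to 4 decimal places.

-0.3000

ρ = 1 − 6Σd² / [n(n²−1)] = 1 − 6×26 / (5×24)
  = 1 − 156/120 = 1 − 1.30000 ≈ -0.3000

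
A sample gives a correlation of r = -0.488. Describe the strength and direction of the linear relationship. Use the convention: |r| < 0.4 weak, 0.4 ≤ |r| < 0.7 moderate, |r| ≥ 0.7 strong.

moderate negative

r = -0.488 < 0 so the relationship is negative.
|r| = 0.488, which falls in the moderate range.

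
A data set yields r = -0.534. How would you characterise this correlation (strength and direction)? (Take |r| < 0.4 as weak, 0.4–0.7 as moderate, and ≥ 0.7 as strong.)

r = -0.534 < 0 so the relationship is negative.
|r| = 0.534, which falls in the moderate range.

moderate negative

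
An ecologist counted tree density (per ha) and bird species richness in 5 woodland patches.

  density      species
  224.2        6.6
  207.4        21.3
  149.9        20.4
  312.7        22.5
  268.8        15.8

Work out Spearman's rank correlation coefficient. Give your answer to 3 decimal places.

Rank density: 3, 2, 1, 5, 4
Rank species: 1, 4, 3, 5, 2
d = rank(density) − rank(species): 2, -2, -2, 0, 2; Σd² = 16
ρ = 1 − 6Σd² / [n(n²−1)] = 1 − 6×16 / (5×24) = 1 − 96/120 ≈ 0.200

0.200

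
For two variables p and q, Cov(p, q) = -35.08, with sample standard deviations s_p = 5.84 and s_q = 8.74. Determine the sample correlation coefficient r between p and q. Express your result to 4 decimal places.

-0.6873

r = Cov(p,q) / (s_p · s_q) = -35.08 / (5.84 × 8.74)
  = -35.08 / 51.0416 ≈ -0.6873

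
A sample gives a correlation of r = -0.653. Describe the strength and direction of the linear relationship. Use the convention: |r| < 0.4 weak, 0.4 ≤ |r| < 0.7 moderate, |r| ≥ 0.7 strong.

moderate negative

r = -0.653 < 0 so the relationship is negative.
|r| = 0.653, which falls in the moderate range.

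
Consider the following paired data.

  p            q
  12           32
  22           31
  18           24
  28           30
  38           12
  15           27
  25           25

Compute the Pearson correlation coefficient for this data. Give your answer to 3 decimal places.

n = 7, Σp = 158, Σq = 181, Σp² = 4030, Σq² = 4959, Σpq = 3824
nΣpq − ΣpΣq = 26768 − 28598 = -1830
nΣp² − (Σp)² = 28210 − 24964 = 3246; nΣq² − (Σq)² = 34713 − 32761 = 1952
r = -1830 / √(3246 × 1952) = -1830 / 2517.1794 ≈ -0.727

-0.727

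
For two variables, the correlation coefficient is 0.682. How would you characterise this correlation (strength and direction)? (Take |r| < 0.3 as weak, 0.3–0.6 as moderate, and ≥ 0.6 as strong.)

strong positive

r = 0.682 > 0 so the relationship is positive.
|r| = 0.682, which falls in the strong range.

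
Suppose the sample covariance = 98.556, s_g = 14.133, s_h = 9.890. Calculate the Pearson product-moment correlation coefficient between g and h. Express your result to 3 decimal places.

0.705

r = Cov(g,h) / (s_g · s_h) = 98.556 / (14.133 × 9.890)
  = 98.556 / 139.7754 ≈ 0.705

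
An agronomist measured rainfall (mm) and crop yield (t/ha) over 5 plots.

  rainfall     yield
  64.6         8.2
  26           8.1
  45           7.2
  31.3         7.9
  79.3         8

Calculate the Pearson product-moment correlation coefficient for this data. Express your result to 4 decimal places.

0.1666

n = 5, Σx = 246.2, Σy = 39.4, Σx² = 14142.34, Σy² = 311.1, Σxy = 1945.99
nΣxy − ΣxΣy = 9729.95 − 9700.28 = 29.67
nΣx² − (Σx)² = 70711.7 − 60614.44 = 10097.26; nΣy² − (Σy)² = 1555.5 − 1552.36 = 3.14
r = 29.67 / √(10097.26 × 3.14) = 29.67 / 178.0601 ≈ 0.1666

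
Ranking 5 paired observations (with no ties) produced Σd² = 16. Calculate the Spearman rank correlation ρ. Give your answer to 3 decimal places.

ρ = 1 − 6Σd² / [n(n²−1)] = 1 − 6×16 / (5×24)
  = 1 − 96/120 = 1 − 0.8000 ≈ 0.200

0.200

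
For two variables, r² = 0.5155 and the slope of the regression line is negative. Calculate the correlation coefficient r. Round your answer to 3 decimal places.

-0.718

|r| = √0.5155 = 0.718
The association is negative, so r = −0.718.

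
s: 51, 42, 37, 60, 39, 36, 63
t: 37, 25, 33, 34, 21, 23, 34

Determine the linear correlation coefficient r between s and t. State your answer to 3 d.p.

n = 7, Σs = 328, Σt = 207, Σs² = 16120, Σt² = 6365, Σst = 9987
nΣst − ΣsΣt = 69909 − 67896 = 2013
nΣs² − (Σs)² = 112840 − 107584 = 5256; nΣt² − (Σt)² = 44555 − 42849 = 1706
r = 2013 / √(5256 × 1706) = 2013 / 2994.4509 ≈ 0.672

0.672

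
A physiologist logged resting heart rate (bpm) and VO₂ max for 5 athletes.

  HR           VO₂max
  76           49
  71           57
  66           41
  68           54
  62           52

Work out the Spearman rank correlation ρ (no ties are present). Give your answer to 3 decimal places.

0.200

Rank HR: 5, 4, 2, 3, 1
Rank VO₂max: 2, 5, 1, 4, 3
d = rank(HR) − rank(VO₂max): 3, -1, 1, -1, -2; Σd² = 16
ρ = 1 − 6Σd² / [n(n²−1)] = 1 − 6×16 / (5×24) = 1 − 96/120 ≈ 0.200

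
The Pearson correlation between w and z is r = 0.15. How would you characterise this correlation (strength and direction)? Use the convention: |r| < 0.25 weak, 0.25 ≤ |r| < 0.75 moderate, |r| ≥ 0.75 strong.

weak positive

r = 0.15 > 0 so the relationship is positive.
|r| = 0.15, which falls in the weak range.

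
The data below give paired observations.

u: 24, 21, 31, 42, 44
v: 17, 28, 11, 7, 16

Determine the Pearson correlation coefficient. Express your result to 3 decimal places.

-0.685

n = 5, Σu = 162, Σv = 79, Σu² = 5678, Σv² = 1499, Σuv = 2335
nΣuv − ΣuΣv = 11675 − 12798 = -1123
nΣu² − (Σu)² = 28390 − 26244 = 2146; nΣv² − (Σv)² = 7495 − 6241 = 1254
r = -1123 / √(2146 × 1254) = -1123 / 1640.4524 ≈ -0.685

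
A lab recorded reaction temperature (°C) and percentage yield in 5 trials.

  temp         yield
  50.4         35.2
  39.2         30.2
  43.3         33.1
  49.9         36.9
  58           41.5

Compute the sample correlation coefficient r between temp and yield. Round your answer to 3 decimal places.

n = 5, Σx = 240.8, Σy = 176.9, Σx² = 11805.7, Σy² = 6330.55, Σxy = 8639.46
nΣxy − ΣxΣy = 43197.3 − 42597.52 = 599.78
nΣx² − (Σx)² = 59028.5 − 57984.64 = 1043.86; nΣy² − (Σy)² = 31652.75 − 31293.61 = 359.14
r = 599.78 / √(1043.86 × 359.14) = 599.78 / 612.2842 ≈ 0.980

0.980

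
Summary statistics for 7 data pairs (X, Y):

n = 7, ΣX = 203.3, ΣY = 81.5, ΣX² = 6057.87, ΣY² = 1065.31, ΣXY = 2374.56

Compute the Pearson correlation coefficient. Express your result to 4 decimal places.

r = (nΣXY − ΣXΣY) / √[(nΣX² − (ΣX)²)(nΣY² − (ΣY)²)]
Numerator: 7×2374.56 − 203.3×81.5 = 52.97
Denominator: √[(42405.09 − 41330.89)(7457.17 − 6642.25)] = √[1074.2 × 814.92] = 935.6212
r = 52.97 / 935.6212 ≈ 0.0566

0.0566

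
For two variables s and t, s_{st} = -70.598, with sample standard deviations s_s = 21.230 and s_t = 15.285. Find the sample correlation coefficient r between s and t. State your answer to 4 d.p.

r = Cov(s,t) / (s_s · s_t) = -70.598 / (21.230 × 15.285)
  = -70.598 / 324.5006 ≈ -0.2176

-0.2176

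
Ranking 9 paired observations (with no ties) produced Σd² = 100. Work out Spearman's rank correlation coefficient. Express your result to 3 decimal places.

0.167

ρ = 1 − 6Σd² / [n(n²−1)] = 1 − 6×100 / (9×80)
  = 1 − 600/720 = 1 − 0.8333 ≈ 0.167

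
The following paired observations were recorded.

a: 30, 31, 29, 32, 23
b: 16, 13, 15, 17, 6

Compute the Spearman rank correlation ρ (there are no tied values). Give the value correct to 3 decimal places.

0.700

Rank a: 3, 4, 2, 5, 1
Rank b: 4, 2, 3, 5, 1
d = rank(a) − rank(b): -1, 2, -1, 0, 0; Σd² = 6
ρ = 1 − 6Σd² / [n(n²−1)] = 1 − 6×6 / (5×24) = 1 − 36/120 ≈ 0.700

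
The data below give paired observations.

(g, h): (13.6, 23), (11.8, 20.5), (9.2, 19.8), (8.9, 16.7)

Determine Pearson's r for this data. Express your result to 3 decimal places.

0.891

n = 4, Σg = 43.5, Σh = 80, Σg² = 488.05, Σh² = 1620.18, Σgh = 885.49
nΣgh − ΣgΣh = 3541.96 − 3480 = 61.96
nΣg² − (Σg)² = 1952.2 − 1892.25 = 59.95; nΣh² − (Σh)² = 6480.72 − 6400 = 80.72
r = 61.96 / √(59.95 × 80.72) = 61.96 / 69.5641 ≈ 0.891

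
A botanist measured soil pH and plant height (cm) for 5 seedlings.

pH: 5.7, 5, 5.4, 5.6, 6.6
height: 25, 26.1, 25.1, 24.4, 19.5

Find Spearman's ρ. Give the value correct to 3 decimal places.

-0.900

Rank pH: 4, 1, 2, 3, 5
Rank height: 3, 5, 4, 2, 1
d = rank(pH) − rank(height): 1, -4, -2, 1, 4; Σd² = 38
ρ = 1 − 6Σd² / [n(n²−1)] = 1 − 6×38 / (5×24) = 1 − 228/120 ≈ -0.900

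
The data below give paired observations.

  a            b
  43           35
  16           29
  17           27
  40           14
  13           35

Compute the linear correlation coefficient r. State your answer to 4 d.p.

-0.3400

n = 5, Σa = 129, Σb = 140, Σa² = 4163, Σb² = 4216, Σab = 3443
nΣab − ΣaΣb = 17215 − 18060 = -845
nΣa² − (Σa)² = 20815 − 16641 = 4174; nΣb² − (Σb)² = 21080 − 19600 = 1480
r = -845 / √(4174 × 1480) = -845 / 2485.4617 ≈ -0.3400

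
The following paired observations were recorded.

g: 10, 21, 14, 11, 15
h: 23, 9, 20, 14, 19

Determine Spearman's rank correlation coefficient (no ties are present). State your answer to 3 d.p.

Rank g: 1, 5, 3, 2, 4
Rank h: 5, 1, 4, 2, 3
d = rank(g) − rank(h): -4, 4, -1, 0, 1; Σd² = 34
ρ = 1 − 6Σd² / [n(n²−1)] = 1 − 6×34 / (5×24) = 1 − 204/120 ≈ -0.700

-0.700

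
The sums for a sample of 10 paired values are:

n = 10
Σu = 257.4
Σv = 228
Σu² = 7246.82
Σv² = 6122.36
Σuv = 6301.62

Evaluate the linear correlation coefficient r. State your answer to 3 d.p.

0.571

r = (nΣuv − ΣuΣv) / √[(nΣu² − (Σu)²)(nΣv² − (Σv)²)]
Numerator: 10×6301.62 − 257.4×228 = 4329
Denominator: √[(72468.2 − 66254.76)(61223.6 − 51984)] = √[6213.44 × 9239.6] = 7576.9189
r = 4329 / 7576.9189 ≈ 0.571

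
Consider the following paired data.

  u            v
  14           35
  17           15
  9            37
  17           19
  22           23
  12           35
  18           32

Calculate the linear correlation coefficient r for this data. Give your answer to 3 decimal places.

-0.656

n = 7, Σu = 109, Σv = 196, Σu² = 1807, Σv² = 5958, Σuv = 2903
nΣuv − ΣuΣv = 20321 − 21364 = -1043
nΣu² − (Σu)² = 12649 − 11881 = 768; nΣv² − (Σv)² = 41706 − 38416 = 3290
r = -1043 / √(768 × 3290) = -1043 / 1589.5660 ≈ -0.656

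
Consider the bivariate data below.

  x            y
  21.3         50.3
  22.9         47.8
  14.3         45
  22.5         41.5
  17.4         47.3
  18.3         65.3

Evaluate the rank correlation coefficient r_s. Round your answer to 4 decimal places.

Rank x: 4, 6, 1, 5, 2, 3
Rank y: 5, 4, 2, 1, 3, 6
d = rank(x) − rank(y): -1, 2, -1, 4, -1, -3; Σd² = 32
ρ = 1 − 6Σd² / [n(n²−1)] = 1 − 6×32 / (6×35) = 1 − 192/210 ≈ 0.0857

0.0857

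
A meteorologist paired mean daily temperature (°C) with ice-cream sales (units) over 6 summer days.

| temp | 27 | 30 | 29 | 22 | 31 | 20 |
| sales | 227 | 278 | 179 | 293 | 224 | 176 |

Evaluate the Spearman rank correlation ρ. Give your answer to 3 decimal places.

0.143

Rank temp: 3, 5, 4, 2, 6, 1
Rank sales: 4, 5, 2, 6, 3, 1
d = rank(temp) − rank(sales): -1, 0, 2, -4, 3, 0; Σd² = 30
ρ = 1 − 6Σd² / [n(n²−1)] = 1 − 6×30 / (6×35) = 1 − 180/210 ≈ 0.143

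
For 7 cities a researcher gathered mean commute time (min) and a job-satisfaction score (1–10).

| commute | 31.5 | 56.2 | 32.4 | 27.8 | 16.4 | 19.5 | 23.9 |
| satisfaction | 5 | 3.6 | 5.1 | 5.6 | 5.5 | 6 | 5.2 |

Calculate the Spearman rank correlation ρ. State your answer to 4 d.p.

Rank commute: 5, 7, 6, 4, 1, 2, 3
Rank satisfaction: 2, 1, 3, 6, 5, 7, 4
d = rank(commute) − rank(satisfaction): 3, 6, 3, -2, -4, -5, -1; Σd² = 100
ρ = 1 − 6Σd² / [n(n²−1)] = 1 − 6×100 / (7×48) = 1 − 600/336 ≈ -0.7857

-0.7857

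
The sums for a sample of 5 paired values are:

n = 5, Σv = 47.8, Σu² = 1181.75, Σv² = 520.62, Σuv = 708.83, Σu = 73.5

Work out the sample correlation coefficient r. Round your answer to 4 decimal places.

r = (nΣuv − ΣuΣv) / √[(nΣu² − (Σu)²)(nΣv² − (Σv)²)]
Numerator: 5×708.83 − 73.5×47.8 = 30.85
Denominator: √[(5908.75 − 5402.25)(2603.1 − 2284.84)] = √[506.5 × 318.26] = 401.4956
r = 30.85 / 401.4956 ≈ 0.0768

0.0768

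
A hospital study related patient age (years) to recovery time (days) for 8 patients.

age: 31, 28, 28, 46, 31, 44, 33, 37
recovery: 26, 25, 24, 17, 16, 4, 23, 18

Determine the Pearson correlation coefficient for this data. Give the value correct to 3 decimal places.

-0.738

n = 8, Σx = 278, Σy = 153, Σx² = 10000, Σy² = 3291, Σxy = 5057
nΣxy − ΣxΣy = 40456 − 42534 = -2078
nΣx² − (Σx)² = 80000 − 77284 = 2716; nΣy² − (Σy)² = 26328 − 23409 = 2919
r = -2078 / √(2716 × 2919) = -2078 / 2815.6711 ≈ -0.738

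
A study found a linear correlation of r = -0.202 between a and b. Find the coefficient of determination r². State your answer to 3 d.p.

r² = (-0.202)² = 0.041

0.041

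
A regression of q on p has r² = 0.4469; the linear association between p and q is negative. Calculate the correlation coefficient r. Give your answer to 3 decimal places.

-0.669

|r| = √0.4469 = 0.669
The association is negative, so r = −0.669.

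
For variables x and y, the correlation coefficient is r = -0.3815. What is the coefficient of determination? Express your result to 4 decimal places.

r² = (-0.3815)² = 0.1455

0.1455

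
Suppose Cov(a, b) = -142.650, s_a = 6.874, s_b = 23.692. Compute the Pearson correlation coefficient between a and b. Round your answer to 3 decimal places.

r = Cov(a,b) / (s_a · s_b) = -142.650 / (6.874 × 23.692)
  = -142.650 / 162.8588 ≈ -0.876

-0.876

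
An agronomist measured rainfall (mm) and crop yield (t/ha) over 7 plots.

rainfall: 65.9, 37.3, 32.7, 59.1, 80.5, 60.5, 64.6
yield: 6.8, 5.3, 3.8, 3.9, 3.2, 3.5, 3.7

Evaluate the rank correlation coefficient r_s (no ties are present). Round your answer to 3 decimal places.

Rank rainfall: 6, 2, 1, 3, 7, 4, 5
Rank yield: 7, 6, 4, 5, 1, 2, 3
d = rank(rainfall) − rank(yield): -1, -4, -3, -2, 6, 2, 2; Σd² = 74
ρ = 1 − 6Σd² / [n(n²−1)] = 1 − 6×74 / (7×48) = 1 − 444/336 ≈ -0.321

-0.321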